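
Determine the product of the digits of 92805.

9×2×8×0×5 = 0

0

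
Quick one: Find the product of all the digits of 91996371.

9×1×9×9×6×3×7×1 = 91854

91854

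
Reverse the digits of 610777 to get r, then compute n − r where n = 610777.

-166239

Reverse of 610777 is 777016.
610777 − 777016 = -166239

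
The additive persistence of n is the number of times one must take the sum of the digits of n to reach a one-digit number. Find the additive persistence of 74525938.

74525938 → 43 → 7 (2 steps)

2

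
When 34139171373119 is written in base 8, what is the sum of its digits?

34139171373119 in base 8 is 760624513540077.
Digit sum: 7+6+0+6+2+4+5+1+3+5+4+0+0+7+7 = 57.

57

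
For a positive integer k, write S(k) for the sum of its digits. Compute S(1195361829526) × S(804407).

1334

S(1195361829526) = 1+1+9+5+3+6+1+8+2+9+5+2+6 = 58.
S(804407) = 8+0+4+4+0+7 = 23.
58 · 23 = 1334.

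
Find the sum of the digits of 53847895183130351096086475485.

136

5+3+8+4+7+8+9+5+1+8+3+1+3+0+3+5+1+0+9+6+0+8+6+4+7+5+4+8+5 = 136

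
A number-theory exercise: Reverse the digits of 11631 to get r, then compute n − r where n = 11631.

-1980

Reverse of 11631 is 13611.
11631 − 13611 = -1980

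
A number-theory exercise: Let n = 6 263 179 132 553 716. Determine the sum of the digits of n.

6+2+6+3+1+7+9+1+3+2+5+5+3+7+1+6 = 67

67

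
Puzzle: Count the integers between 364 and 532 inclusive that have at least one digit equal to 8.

35

The integers in [364, 532] that have at least one digit equal to 8: 368, 378, 380, 381, 382, 383, …, 518, 528.
35 qualify.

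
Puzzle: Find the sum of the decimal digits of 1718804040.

1+7+1+8+8+0+4+0+4+0 = 33

33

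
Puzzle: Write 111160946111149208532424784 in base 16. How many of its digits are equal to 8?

1

111160946111149208532424784 in base 16 is 5BF33EF6A57C32462C1850.
The digit 8 appears 1 time.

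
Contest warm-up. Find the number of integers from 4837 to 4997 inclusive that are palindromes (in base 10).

The integers in [4837, 4997] that are palindromes (in base 10): 4884, 4994.
2 qualify.

2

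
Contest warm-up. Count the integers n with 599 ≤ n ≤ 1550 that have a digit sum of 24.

10

The integers in [599, 1550] that have a digit sum of 24: 699, 789, 798, 879, 888, 897, 969, 978, 987, 996.
10 qualify.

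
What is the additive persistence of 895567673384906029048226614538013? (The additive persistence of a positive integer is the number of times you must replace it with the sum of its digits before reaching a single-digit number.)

895567673384906029048226614538013 → 150 → 6 (2 steps)

2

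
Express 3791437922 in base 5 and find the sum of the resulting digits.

22

3791437922 in base 5 is 30231102003142.
Digit sum: 3+0+2+3+1+1+0+2+0+0+3+1+4+2 = 22.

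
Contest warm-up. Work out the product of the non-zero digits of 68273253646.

6×8×2×7×3×2×5×3×6×4×6 = 8709120

8709120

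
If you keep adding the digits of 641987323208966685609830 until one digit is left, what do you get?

2

6+4+1+9+8+7+3+2+3+2+0+8+9+6+6+6+8+5+6+0+9+8+3+0 = 119
1+1+9 = 11
1+1 = 2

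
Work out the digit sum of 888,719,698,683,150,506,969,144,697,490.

8+8+8+7+1+9+6+9+8+6+8+3+1+5+0+5+0+6+9+6+9+1+4+4+6+9+7+4+9+0 = 166

166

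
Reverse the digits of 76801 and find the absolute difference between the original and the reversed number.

65934

Reverse of 76801 is 10867.
|76801 − 10867| = 65934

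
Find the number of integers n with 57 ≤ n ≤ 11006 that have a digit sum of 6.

100

The integers in [57, 11006] that have a digit sum of 6: 60, 105, 114, 123, 132, 141, …, 10500, 11004.
100 qualify.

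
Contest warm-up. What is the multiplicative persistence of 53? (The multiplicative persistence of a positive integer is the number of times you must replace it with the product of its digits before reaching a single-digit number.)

53 → 15 → 5 (2 steps)

2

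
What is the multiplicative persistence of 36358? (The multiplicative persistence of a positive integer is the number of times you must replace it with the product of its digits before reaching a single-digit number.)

36358 → 2160 → 0 (2 steps)

2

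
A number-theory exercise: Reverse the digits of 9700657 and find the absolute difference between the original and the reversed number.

2140578

Reverse of 9700657 is 7560079.
|9700657 − 7560079| = 2140578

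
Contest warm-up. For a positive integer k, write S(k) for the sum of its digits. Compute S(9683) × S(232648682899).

S(9683) = 9+6+8+3 = 26.
S(232648682899) = 2+3+2+6+4+8+6+8+2+8+9+9 = 67.
26 · 67 = 1742.

1742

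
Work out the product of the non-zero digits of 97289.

9072

9×7×2×8×9 = 9072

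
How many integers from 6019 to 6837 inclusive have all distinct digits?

413

The integers in [6019, 6837] that have all distinct digits: 6019, 6021, 6023, 6024, 6025, 6027, …, 6835, 6837.
413 qualify.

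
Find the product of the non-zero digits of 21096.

2×1×9×6 = 108

108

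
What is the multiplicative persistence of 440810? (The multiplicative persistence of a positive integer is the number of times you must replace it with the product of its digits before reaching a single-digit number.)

1

440810 → 0 (1 step)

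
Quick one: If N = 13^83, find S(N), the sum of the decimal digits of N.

457

13^83 = 286614555192773908454903515714796349532804586806614556377660299844524707381194798580194256597
Sum of its 93 digits: 457.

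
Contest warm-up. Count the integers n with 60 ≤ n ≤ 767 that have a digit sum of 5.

15

The integers in [60, 767] that have a digit sum of 5: 104, 113, 122, 131, 140, 203, …, 410, 500.
15 qualify.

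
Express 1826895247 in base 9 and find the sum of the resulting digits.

47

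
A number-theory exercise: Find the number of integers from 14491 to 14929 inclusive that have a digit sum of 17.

29

The integers in [14491, 14929] that have a digit sum of 17: 14507, 14516, 14525, 14534, 14543, 14552, …, 14912, 14921.
29 qualify.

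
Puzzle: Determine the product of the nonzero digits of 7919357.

59535

7×9×1×9×3×5×7 = 59535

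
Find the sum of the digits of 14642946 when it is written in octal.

38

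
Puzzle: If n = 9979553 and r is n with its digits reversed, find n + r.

Reverse of 9979553 is 3559799.
9979553 + 3559799 = 13539352

13539352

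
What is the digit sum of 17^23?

143

17^23 = 19967568900859523802559065713
Sum of its 29 digits: 143.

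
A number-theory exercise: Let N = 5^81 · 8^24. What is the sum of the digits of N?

26

5^81 · 8^24 = 1953125000000000000000000000000000000000000000000000000000000000000000000000000
Sum of its 79 digits: 26.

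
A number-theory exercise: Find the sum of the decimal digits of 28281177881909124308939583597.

147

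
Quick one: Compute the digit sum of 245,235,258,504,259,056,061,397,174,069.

125

2+4+5+2+3+5+2+5+8+5+0+4+2+5+9+0+5+6+0+6+1+3+9+7+1+7+4+0+6+9 = 125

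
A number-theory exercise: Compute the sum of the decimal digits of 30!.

30! = 265252859812191058636308480000000
Sum of its 33 digits: 117.

117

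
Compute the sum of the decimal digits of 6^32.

6^32 = 7958661109946400884391936
Sum of its 25 digits: 126.

126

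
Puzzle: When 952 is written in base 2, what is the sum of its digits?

952 in base 2 is 1110111000.
Digit sum: 1+1+1+0+1+1+1+0+0+0 = 6.

6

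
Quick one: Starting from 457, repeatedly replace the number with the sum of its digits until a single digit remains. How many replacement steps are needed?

457 → 16 → 7 (2 steps)

2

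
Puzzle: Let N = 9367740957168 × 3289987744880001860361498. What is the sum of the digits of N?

180

9367740957168 × 3289987744880001860361498 = 30819752946293178418684439953014317664
Sum of its 38 digits: 180.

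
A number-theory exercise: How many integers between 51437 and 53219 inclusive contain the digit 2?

The integers in [51437, 53219] that contain the digit 2: 51442, 51452, 51462, 51472, 51482, 51492, …, 53218, 53219.
1159 qualify.

1159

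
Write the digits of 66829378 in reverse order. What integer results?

Reversing 66829378 gives 87392866.

87392866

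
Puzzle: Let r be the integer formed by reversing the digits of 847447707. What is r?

Reversing 847447707 gives 707744748.

707744748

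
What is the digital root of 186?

6

1+8+6 = 15
1+5 = 6
(Equivalently, 186 mod 9 = 6.)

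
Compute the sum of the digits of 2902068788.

50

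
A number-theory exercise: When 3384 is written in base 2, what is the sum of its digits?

6

3384 in base 2 is 110100111000.
Digit sum: 1+1+0+1+0+0+1+1+1+0+0+0 = 6.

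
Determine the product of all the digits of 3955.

675

3×9×5×5 = 675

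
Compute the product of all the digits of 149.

36

1×4×9 = 36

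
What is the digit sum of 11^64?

11^64 = 4457915684525902395869512133369841539490161434991526715513934826241
Sum of its 67 digits: 304.

304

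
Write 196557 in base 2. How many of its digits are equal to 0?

196557 in base 2 is 101111111111001101.
The digit 0 appears 4 times.

4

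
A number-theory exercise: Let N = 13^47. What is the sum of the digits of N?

241

13^47 = 22664052024539238871968220999332552715703774239747717
Sum of its 53 digits: 241.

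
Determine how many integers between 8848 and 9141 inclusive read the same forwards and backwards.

The integers in [8848, 9141] that read the same forwards and backwards: 8888, 8998, 9009, 9119.
4 qualify.

4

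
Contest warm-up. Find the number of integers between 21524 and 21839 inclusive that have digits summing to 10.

The integers in [21524, 21839] that have digits summing to 10: 21601, 21610, 21700.
3 qualify.

3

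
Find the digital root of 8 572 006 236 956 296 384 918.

1

8+5+7+2+0+0+6+2+3+6+9+5+6+2+9+6+3+8+4+9+1+8 = 109
1+0+9 = 10
1+0 = 1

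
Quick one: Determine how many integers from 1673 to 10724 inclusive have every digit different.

4431

The integers in [1673, 10724] that have every digit different: 1673, 1674, 1675, 1678, 1679, 1680, …, 10723, 10724.
4431 qualify.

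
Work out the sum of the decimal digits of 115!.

648

115! = 292509369349301569068815180481773552003419272043053514672100535242441942363589054622883930786268803187059211939585703515345785120071002251720730101703194015956992000000000000000000000000000
Sum of its 189 digits: 648.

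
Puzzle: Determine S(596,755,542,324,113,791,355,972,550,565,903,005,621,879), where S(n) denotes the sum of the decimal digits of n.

186

5+9+6+7+5+5+5+4+2+3+2+4+1+1+3+7+9+1+3+5+5+9+7+2+5+5+0+5+6+5+9+0+3+0+0+5+6+2+1+8+7+9 = 186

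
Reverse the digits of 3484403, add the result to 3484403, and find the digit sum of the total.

Reversal of 3484403 is 3044843; 3484403 + 3044843 = 6529246.
Digit sum of 6529246: 6+5+2+9+2+4+6 = 34.

34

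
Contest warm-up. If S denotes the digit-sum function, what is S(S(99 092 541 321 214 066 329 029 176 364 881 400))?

First digit sum: 137.
1+3+7 = 11.

11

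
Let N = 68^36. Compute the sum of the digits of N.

68^36 = 933944045256191967207023006694904990155483178104829795534819557376
Sum of its 66 digits: 307.

307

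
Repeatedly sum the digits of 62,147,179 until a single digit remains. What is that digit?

1

6+2+1+4+7+1+7+9 = 37
3+7 = 10
1+0 = 1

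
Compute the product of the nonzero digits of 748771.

10976

7×4×8×7×7×1 = 10976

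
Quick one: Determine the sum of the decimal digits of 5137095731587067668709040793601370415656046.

187

5+1+3+7+0+9+5+7+3+1+5+8+7+0+6+7+6+6+8+7+0+9+0+4+0+7+9+3+6+0+1+3+7+0+4+1+5+6+5+6+0+4+6 = 187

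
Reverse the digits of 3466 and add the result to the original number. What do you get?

Reverse of 3466 is 6643.
3466 + 6643 = 10109

10109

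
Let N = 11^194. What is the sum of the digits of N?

859

11^194 = 10719657774158599348946045120400123623097552045963293660942250682329102109201936262712162136067165939042393575630983660709078529256348448074893222103184740681933828954049325333049039568847002245294578041
Sum of its 203 digits: 859.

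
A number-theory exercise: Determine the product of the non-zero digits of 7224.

7×2×2×4 = 112

112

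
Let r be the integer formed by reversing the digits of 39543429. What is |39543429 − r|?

52891164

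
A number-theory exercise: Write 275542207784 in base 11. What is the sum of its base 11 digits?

275542207784 in base 11 is A6947435A88.
Digit sum: 10+6+9+4+7+4+3+5+10+8+8 = 74.

74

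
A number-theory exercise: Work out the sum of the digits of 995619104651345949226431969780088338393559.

211

9+9+5+6+1+9+1+0+4+6+5+1+3+4+5+9+4+9+2+2+6+4+3+1+9+6+9+7+8+0+0+8+8+3+3+8+3+9+3+5+5+9 = 211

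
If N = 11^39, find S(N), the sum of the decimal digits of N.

188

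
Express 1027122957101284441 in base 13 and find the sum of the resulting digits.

97

1027122957101284441 in base 13 is 170B31CC3383482B8.
Digit sum: 1+7+0+11+3+1+12+12+3+3+8+3+4+8+2+11+8 = 97.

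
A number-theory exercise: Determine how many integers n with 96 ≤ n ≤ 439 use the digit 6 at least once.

62

The integers in [96, 439] that use the digit 6 at least once: 96, 106, 116, 126, 136, 146, …, 426, 436.
62 qualify.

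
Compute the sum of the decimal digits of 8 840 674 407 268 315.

73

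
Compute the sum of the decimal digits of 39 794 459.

50

3+9+7+9+4+4+5+9 = 50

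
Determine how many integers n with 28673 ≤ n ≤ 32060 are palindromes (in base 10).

35

The integers in [28673, 32060] that are palindromes (in base 10): 28682, 28782, 28882, 28982, 29092, 29192, …, 31913, 32023.
35 qualify.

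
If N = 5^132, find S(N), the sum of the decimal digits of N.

406

5^132 = 183670992315982423120115083940975887159166493245638675235742454106002696789801120758056640625
Sum of its 93 digits: 406.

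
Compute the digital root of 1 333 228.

4

1+3+3+3+2+2+8 = 22
2+2 = 4
(Equivalently, 1 333 228 mod 9 = 4.)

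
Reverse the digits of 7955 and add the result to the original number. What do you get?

13552

Reverse of 7955 is 5597.
7955 + 5597 = 13552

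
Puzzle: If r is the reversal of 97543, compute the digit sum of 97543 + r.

Reversal of 97543 is 34579; 97543 + 34579 = 132122.
Digit sum of 132122: 1+3+2+1+2+2 = 11.

11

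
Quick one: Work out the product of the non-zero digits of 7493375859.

28576800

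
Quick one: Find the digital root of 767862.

7+6+7+8+6+2 = 36
3+6 = 9

9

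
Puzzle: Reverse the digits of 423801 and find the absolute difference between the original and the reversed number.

Reverse of 423801 is 108324.
|423801 − 108324| = 315477

315477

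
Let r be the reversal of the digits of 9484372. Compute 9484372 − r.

Reverse of 9484372 is 2734849.
9484372 − 2734849 = 6749523

6749523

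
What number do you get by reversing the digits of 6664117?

Reversing 6664117 gives 7114666.

7114666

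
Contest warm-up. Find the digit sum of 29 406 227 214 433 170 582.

2+9+4+0+6+2+2+7+2+1+4+4+3+3+1+7+0+5+8+2 = 72

72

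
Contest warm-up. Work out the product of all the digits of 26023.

0

2×6×0×2×3 = 0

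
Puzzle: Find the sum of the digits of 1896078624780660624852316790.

1+8+9+6+0+7+8+6+2+4+7+8+0+6+6+0+6+2+4+8+5+2+3+1+6+7+9+0 = 131

131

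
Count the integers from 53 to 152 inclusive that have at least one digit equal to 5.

The integers in [53, 152] that have at least one digit equal to 5: 53, 54, 55, 56, 57, 58, …, 151, 152.
19 qualify.

19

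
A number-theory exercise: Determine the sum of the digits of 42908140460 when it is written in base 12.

64

42908140460 in base 12 is 8395A23978.
Digit sum: 8+3+9+5+10+2+3+9+7+8 = 64.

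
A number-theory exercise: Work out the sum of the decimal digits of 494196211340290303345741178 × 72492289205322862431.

225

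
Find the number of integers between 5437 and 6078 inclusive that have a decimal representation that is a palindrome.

7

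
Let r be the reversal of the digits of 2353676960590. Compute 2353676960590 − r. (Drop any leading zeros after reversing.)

Reverse of 2353676960590 is 950696763532.
2353676960590 − 950696763532 = 1402980197058

1402980197058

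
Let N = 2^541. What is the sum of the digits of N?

713

2^541 = 7198262071269114212496861612297570974191515389283066612961208916178940129074380592510465097766225371439873457013633432197133225688790879502413624289384262168215552
Sum of its 163 digits: 713.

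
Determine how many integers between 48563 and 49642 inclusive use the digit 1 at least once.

288

The integers in [48563, 49642] that use the digit 1 at least once: 48571, 48581, 48591, 48601, 48610, 48611, …, 49631, 49641.
288 qualify.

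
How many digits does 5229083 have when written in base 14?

6

5229083 in base 14 is 9A18DD, which has 6 digits.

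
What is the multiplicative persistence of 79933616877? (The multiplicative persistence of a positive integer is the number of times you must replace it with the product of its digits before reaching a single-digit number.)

2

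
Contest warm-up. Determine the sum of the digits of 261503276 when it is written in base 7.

32

261503276 in base 7 is 6323512136.
Digit sum: 6+3+2+3+5+1+2+1+3+6 = 32.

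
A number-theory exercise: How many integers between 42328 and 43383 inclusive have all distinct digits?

The integers in [42328, 43383] that have all distinct digits: 42350, 42351, 42356, 42357, 42358, 42359, …, 43297, 43298.
366 qualify.

366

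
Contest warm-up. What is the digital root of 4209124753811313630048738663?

4+2+0+9+1+2+4+7+5+3+8+1+1+3+1+3+6+3+0+0+4+8+7+3+8+6+6+3 = 108
1+0+8 = 9

9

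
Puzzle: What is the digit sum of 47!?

225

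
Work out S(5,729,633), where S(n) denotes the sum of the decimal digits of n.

35

5+7+2+9+6+3+3 = 35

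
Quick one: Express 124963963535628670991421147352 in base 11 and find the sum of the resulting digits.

152

124963963535628670991421147352 in base 11 is 959404A813860648331A48893A80.
Digit sum: 9+5+9+4+0+4+10+8+1+3+8+6+0+6+4+8+3+3+1+10+4+8+8+9+3+10+8+0 = 152.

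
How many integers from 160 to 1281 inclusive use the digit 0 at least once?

293

The integers in [160, 1281] that use the digit 0 at least once: 160, 170, 180, 190, 200, 201, …, 1270, 1280.
293 qualify.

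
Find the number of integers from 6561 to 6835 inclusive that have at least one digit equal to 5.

81

The integers in [6561, 6835] that have at least one digit equal to 5: 6561, 6562, 6563, 6564, 6565, 6566, …, 6825, 6835.
81 qualify.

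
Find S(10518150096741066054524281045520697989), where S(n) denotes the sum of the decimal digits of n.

155

1+0+5+1+8+1+5+0+0+9+6+7+4+1+0+6+6+0+5+4+5+2+4+2+8+1+0+4+5+5+2+0+6+9+7+9+8+9 = 155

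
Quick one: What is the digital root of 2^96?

The digital root of n equals n mod 9 (or 9 when 9 | n), so we need 2^96 mod 9.
2^96 ≡ 1 (mod 9), so the digital root is 1.

1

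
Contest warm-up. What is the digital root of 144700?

7

1+4+4+7+0+0 = 16
1+6 = 7
(Equivalently, 144700 mod 9 = 7.)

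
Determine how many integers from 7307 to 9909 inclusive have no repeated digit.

The integers in [7307, 9909] that have no repeated digit: 7308, 7309, 7310, 7312, 7314, 7315, …, 9875, 9876.
1339 qualify.

1339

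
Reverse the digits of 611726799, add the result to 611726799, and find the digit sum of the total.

42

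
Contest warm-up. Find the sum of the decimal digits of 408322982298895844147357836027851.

162

4+0+8+3+2+2+9+8+2+2+9+8+8+9+5+8+4+4+1+4+7+3+5+7+8+3+6+0+2+7+8+5+1 = 162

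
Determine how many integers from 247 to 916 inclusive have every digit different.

The integers in [247, 916] that have every digit different: 247, 248, 249, 250, 251, 253, …, 915, 916.
489 qualify.

489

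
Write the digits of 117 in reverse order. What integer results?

711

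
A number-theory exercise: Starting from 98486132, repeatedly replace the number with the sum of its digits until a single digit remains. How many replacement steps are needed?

98486132 → 41 → 5 (2 steps)

2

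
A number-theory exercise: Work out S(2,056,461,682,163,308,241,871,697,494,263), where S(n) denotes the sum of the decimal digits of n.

134

2+0+5+6+4+6+1+6+8+2+1+6+3+3+0+8+2+4+1+8+7+1+6+9+7+4+9+4+2+6+3 = 134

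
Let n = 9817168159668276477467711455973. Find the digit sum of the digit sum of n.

First digit sum: 167.
1+6+7 = 14.

14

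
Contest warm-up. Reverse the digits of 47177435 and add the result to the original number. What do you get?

100654609

Reverse of 47177435 is 53477174.
47177435 + 53477174 = 100654609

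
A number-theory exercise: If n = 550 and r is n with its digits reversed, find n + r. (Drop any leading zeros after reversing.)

605

Reverse of 550 is 55.
550 + 55 = 605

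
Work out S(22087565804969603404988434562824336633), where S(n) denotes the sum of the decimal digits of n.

175

2+2+0+8+7+5+6+5+8+0+4+9+6+9+6+0+3+4+0+4+9+8+8+4+3+4+5+6+2+8+2+4+3+3+6+6+3+3 = 175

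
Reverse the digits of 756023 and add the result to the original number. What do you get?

Reverse of 756023 is 320657.
756023 + 320657 = 1076680

1076680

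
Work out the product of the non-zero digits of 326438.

3×2×6×4×3×8 = 3456

3456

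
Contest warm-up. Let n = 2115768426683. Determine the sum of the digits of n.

2+1+1+5+7+6+8+4+2+6+6+8+3 = 59

59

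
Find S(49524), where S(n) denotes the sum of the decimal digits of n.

24

4+9+5+2+4 = 24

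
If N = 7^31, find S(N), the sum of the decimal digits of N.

115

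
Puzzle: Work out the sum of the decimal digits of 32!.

108

32! = 263130836933693530167218012160000000
Sum of its 36 digits: 108.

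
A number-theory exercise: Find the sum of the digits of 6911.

17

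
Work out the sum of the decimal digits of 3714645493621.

55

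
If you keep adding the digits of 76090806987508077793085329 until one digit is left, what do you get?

7+6+0+9+0+8+0+6+9+8+7+5+0+8+0+7+7+7+9+3+0+8+5+3+2+9 = 133
1+3+3 = 7
(Equivalently, 76090806987508077793085329 mod 9 = 7.)

7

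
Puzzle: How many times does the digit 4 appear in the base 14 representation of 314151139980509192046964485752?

314151139980509192046964485752 in base 14 is 6DA4A72BA57D707294DDB382B6.
The digit 4 appears 2 times.

2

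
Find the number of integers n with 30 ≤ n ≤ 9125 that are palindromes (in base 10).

The integers in [30, 9125] that are palindromes (in base 10): 33, 44, 55, 66, 77, 88, …, 9009, 9119.
179 qualify.

179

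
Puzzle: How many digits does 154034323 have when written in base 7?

154034323 in base 7 is 3550161442, which has 10 digits.

10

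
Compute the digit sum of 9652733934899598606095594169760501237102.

9+6+5+2+7+3+3+9+3+4+8+9+9+5+9+8+6+0+6+0+9+5+5+9+4+1+6+9+7+6+0+5+0+1+2+3+7+1+0+2 = 193

193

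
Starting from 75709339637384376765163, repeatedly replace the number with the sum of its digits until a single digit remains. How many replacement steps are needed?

3

75709339637384376765163 → 118 → 10 → 1 (3 steps)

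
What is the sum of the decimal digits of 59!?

324

59! = 138683118545689835737939019720389406345902876772687432540821294940160000000000000
Sum of its 81 digits: 324.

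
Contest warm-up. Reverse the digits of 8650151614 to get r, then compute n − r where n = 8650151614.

Reverse of 8650151614 is 4161510568.
8650151614 − 4161510568 = 4488641046

4488641046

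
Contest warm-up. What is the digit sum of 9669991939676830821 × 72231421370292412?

9669991939676830821 × 72231421370292412 = 698477262442128410340918826224030252
Sum of its 36 digits: 138.

138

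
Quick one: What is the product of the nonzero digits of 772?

98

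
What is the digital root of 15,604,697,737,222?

7

1+5+6+0+4+6+9+7+7+3+7+2+2+2 = 61
6+1 = 7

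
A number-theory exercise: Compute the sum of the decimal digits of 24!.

81

24! = 620448401733239439360000
Sum of its 24 digits: 81.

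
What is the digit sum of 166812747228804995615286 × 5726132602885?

144

166812747228804995615286 × 5726132602885 = 955191910483674720190648635273700110
Sum of its 36 digits: 144.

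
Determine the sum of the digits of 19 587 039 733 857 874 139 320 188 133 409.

149

1+9+5+8+7+0+3+9+7+3+3+8+5+7+8+7+4+1+3+9+3+2+0+1+8+8+1+3+3+4+0+9 = 149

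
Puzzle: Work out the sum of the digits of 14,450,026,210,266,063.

48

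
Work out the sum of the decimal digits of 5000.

5+0+0+0 = 5

5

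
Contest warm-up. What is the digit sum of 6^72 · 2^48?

369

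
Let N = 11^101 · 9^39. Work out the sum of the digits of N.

11^101 · 9^39 = 24895397737980248940276617965879897605925401291289285760525062952072486139026729482056338334796420642414725239804663488399635834285498403642179
Sum of its 143 digits: 693.

693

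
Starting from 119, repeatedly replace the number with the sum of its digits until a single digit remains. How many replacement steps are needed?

119 → 11 → 2 (2 steps)

2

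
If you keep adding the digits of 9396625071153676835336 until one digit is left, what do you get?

5

9+3+9+6+6+2+5+0+7+1+1+5+3+6+7+6+8+3+5+3+3+6 = 104
1+0+4 = 5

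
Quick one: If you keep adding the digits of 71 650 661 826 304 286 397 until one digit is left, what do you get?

7+1+6+5+0+6+6+1+8+2+6+3+0+4+2+8+6+3+9+7 = 90
9+0 = 9

9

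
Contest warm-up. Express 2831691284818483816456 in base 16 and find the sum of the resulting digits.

2831691284818483816456 in base 16 is 99819C5C9957352808.
Digit sum: 9+9+8+1+9+12+5+12+9+9+5+7+3+5+2+8+0+8 = 121.

121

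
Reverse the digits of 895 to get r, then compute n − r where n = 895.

Reverse of 895 is 598.
895 − 598 = 297

297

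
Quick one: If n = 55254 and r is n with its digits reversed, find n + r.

100509

Reverse of 55254 is 45255.
55254 + 45255 = 100509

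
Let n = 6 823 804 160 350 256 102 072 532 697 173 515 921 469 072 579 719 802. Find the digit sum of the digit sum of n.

6

First digit sum: 213.
2+1+3 = 6.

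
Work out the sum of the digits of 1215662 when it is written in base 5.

14

1215662 in base 5 is 302400122.
Digit sum: 3+0+2+4+0+0+1+2+2 = 14.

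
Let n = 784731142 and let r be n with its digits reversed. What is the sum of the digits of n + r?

Reversal of 784731142 is 241137487; 784731142 + 241137487 = 1025868629.
Digit sum of 1025868629: 1+0+2+5+8+6+8+6+2+9 = 47.

47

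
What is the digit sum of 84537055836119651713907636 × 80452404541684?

84537055836119651713907636 × 80452404541684 = 6801209414890426565559226969153287899024
Sum of its 40 digits: 191.

191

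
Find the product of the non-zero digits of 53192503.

5×3×1×9×2×5×3 = 4050

4050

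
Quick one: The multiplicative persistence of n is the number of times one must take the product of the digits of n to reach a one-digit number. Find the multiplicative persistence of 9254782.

2

9254782 → 40320 → 0 (2 steps)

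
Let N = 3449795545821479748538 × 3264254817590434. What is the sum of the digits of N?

160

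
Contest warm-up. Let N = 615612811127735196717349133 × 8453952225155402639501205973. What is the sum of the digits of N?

615612811127735196717349133 × 8453952225155402639501205973 = 5204361294467489581259453832682772863909627365185971409
Sum of its 55 digits: 269.

269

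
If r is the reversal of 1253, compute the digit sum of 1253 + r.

22

Reversal of 1253 is 3521; 1253 + 3521 = 4774.
Digit sum of 4774: 4+7+7+4 = 22.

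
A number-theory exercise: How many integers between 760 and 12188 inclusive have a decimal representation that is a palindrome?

136

The integers in [760, 12188] that have a decimal representation that is a palindrome: 767, 777, 787, 797, 808, 818, …, 12021, 12121.
136 qualify.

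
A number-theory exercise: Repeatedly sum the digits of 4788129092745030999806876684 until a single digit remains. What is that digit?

5

4+7+8+8+1+2+9+0+9+2+7+4+5+0+3+0+9+9+9+8+0+6+8+7+6+6+8+4 = 149
1+4+9 = 14
1+4 = 5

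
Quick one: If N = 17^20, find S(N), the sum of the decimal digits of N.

17^20 = 4064231406647572522401601
Sum of its 25 digits: 82.

82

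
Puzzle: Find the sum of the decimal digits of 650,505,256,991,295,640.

6+5+0+5+0+5+2+5+6+9+9+1+2+9+5+6+4+0 = 79

79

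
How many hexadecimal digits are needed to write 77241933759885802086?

17

77241933759885802086 in base 16 is 42FF27982623EFA66, which has 17 digits.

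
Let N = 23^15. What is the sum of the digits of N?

23^15 = 266635235464391245607
Sum of its 21 digits: 89.

89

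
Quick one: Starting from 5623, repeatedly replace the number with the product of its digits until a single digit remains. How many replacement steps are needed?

5623 → 180 → 0 (2 steps)

2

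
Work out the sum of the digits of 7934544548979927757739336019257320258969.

214

7+9+3+4+5+4+4+5+4+8+9+7+9+9+2+7+7+5+7+7+3+9+3+3+6+0+1+9+2+5+7+3+2+0+2+5+8+9+6+9 = 214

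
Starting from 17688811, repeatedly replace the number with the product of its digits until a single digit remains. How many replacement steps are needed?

17688811 → 21504 → 0 (2 steps)

2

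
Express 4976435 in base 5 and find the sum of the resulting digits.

19

4976435 in base 5 is 2233221220.
Digit sum: 2+2+3+3+2+2+1+2+2+0 = 19.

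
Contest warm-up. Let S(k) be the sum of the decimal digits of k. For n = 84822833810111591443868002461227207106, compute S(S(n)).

First digit sum: 138.
1+3+8 = 12.

12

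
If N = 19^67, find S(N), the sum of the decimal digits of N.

397

19^67 = 47477874031374283688152885768007016140999246110209780956677425527590451521627915156939
Sum of its 86 digits: 397.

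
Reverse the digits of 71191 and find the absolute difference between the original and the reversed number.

Reverse of 71191 is 19117.
|71191 − 19117| = 52074

52074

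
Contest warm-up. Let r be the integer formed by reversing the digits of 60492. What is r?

29406

Reversing 60492 gives 29406.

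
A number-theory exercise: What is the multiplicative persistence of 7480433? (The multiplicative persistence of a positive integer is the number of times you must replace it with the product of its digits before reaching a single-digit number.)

7480433 → 0 (1 step)

1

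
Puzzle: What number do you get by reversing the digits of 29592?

Reversing 29592 gives 29592.

29592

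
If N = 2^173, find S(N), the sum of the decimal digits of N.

2^173 = 11972621413014756705924586149611790497021399392059392
Sum of its 53 digits: 230.

230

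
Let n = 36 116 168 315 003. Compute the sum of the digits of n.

3+6+1+1+6+1+6+8+3+1+5+0+0+3 = 44

44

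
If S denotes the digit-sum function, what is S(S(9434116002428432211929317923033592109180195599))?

First digit sum: 181.
1+8+1 = 10.

10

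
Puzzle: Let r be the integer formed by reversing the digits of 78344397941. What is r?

Reversing 78344397941 gives 14979344387.

14979344387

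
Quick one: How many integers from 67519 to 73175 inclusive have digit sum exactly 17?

194

The integers in [67519, 73175] that have digit sum exactly 17: 68003, 68012, 68021, 68030, 68102, 68111, …, 73151, 73160.
194 qualify.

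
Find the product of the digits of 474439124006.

0

4×7×4×4×3×9×1×2×4×0×0×6 = 0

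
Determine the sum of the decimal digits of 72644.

7+2+6+4+4 = 23

23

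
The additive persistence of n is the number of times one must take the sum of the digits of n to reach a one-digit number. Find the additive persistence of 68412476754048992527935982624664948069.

68412476754048992527935982624664948069 → 200 → 2 (2 steps)

2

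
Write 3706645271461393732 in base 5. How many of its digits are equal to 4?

9

3706645271461393732 in base 5 is 222043144402111423104044412.
The digit 4 appears 9 times.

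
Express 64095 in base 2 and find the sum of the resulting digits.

64095 in base 2 is 1111101001011111.
Digit sum: 1+1+1+1+1+0+1+0+0+1+0+1+1+1+1+1 = 12.

12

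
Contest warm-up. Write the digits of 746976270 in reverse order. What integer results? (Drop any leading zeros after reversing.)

72679647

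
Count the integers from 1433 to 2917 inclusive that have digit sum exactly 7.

24

The integers in [1433, 2917] that have digit sum exactly 7: 1501, 1510, 1600, 2005, 2014, 2023, …, 2410, 2500.
24 qualify.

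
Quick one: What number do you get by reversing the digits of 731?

137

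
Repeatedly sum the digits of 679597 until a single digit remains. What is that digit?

7

6+7+9+5+9+7 = 43
4+3 = 7
(Equivalently, 679597 mod 9 = 7.)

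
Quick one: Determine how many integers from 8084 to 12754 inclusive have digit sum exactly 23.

The integers in [8084, 12754] that have digit sum exactly 23: 8087, 8096, 8159, 8168, 8177, 8186, …, 12695, 12749.
211 qualify.

211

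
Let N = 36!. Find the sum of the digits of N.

171

36! = 371993326789901217467999448150835200000000
Sum of its 42 digits: 171.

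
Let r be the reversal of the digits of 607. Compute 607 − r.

-99

Reverse of 607 is 706.
607 − 706 = -99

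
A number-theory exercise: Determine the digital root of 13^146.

The digital root of n equals n mod 9 (or 9 when 9 | n), so we need 13^146 mod 9.
13^146 ≡ 7 (mod 9), so the digital root is 7.

7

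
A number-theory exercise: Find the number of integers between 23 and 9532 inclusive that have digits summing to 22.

The integers in [23, 9532] that have digits summing to 22: 499, 589, 598, 679, 688, 697, …, 9517, 9526.
508 qualify.

508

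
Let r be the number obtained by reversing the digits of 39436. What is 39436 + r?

102929

Reverse of 39436 is 63493.
39436 + 63493 = 102929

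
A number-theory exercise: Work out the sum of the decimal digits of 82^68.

640

82^68 = 13782943062889407756745421959190763546774568706685396404175916274051875862198549489138365329407366043409259133550075009698654846976
Sum of its 131 digits: 640.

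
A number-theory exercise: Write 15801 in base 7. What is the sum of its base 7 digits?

15

15801 in base 7 is 64032.
Digit sum: 6+4+0+3+2 = 15.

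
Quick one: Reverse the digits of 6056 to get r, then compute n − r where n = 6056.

-450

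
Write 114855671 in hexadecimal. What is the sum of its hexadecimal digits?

114855671 in base 16 is 6D88EF7.
Digit sum: 6+13+8+8+14+15+7 = 71.

71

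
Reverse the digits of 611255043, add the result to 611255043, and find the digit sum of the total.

Reversal of 611255043 is 340552116; 611255043 + 340552116 = 951807159.
Digit sum of 951807159: 9+5+1+8+0+7+1+5+9 = 45.

45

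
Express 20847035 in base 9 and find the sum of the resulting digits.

20847035 in base 9 is 43203672.
Digit sum: 4+3+2+0+3+6+7+2 = 27.

27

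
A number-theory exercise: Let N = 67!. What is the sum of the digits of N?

369

67! = 36471110918188685288249859096605464427167635314049524593701628500267962436943872000000000000000
Sum of its 95 digits: 369.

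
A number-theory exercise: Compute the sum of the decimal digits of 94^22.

94^22 = 25633787466375966713243825003006740645543936
Sum of its 44 digits: 193.

193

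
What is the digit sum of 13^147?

811

13^147 = 56191779941199568261718534306894018908396678623777478504315980789486786568011594584548956655395926010106375918646401469633245745563665854904711355867220707990645717
Sum of its 164 digits: 811.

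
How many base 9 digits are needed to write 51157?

5

51157 in base 9 is 77151, which has 5 digits.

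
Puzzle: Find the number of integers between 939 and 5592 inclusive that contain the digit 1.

2014

The integers in [939, 5592] that contain the digit 1: 941, 951, 961, 971, 981, 991, …, 5581, 5591.
2014 qualify.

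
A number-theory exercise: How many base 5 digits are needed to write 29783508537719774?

29783508537719774 in base 5 is 222212241000441124013044, which has 24 digits.

24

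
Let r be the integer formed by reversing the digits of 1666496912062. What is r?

2602196946661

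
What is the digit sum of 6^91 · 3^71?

522

6^91 · 3^71 = 486824997180548848296483572545662392674156541698125158928850958437747802544758067313798228737154646802432
Sum of its 105 digits: 522.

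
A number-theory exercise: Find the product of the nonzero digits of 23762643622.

870912

2×3×7×6×2×6×4×3×6×2×2 = 870912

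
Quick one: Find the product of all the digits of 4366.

4×3×6×6 = 432

432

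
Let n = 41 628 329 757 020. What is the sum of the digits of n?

56

4+1+6+2+8+3+2+9+7+5+7+0+2+0 = 56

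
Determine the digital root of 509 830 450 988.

5

5+0+9+8+3+0+4+5+0+9+8+8 = 59
5+9 = 14
1+4 = 5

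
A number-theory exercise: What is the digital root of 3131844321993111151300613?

2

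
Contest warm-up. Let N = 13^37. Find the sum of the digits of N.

175

13^37 = 164400841185494513395503358052498933338333
Sum of its 42 digits: 175.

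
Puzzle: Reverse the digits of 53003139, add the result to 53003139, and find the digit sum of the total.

30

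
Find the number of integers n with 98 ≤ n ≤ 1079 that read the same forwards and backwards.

The integers in [98, 1079] that read the same forwards and backwards: 99, 101, 111, 121, 131, 141, …, 999, 1001.
92 qualify.

92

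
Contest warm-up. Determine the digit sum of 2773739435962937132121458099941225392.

2+7+7+3+7+3+9+4+3+5+9+6+2+9+3+7+1+3+2+1+2+1+4+5+8+0+9+9+9+4+1+2+2+5+3+9+2 = 168

168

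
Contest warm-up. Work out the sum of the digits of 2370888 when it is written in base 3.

2370888 in base 3 is 11110110020200.
Digit sum: 1+1+1+1+0+1+1+0+0+2+0+2+0+0 = 10.

10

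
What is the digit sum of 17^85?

458

17^85 = 387398841060856728666481830078934303451511026537231722901062889198807651406663242475428593734254127224657
Sum of its 105 digits: 458.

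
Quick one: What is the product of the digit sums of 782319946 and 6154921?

S(782319946) = 7+8+2+3+1+9+9+4+6 = 49.
S(6154921) = 6+1+5+4+9+2+1 = 28.
49 · 28 = 1372.

1372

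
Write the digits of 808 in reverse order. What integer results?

Reversing 808 gives 808.

808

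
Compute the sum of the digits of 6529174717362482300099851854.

6+5+2+9+1+7+4+7+1+7+3+6+2+4+8+2+3+0+0+0+9+9+8+5+1+8+5+4 = 126

126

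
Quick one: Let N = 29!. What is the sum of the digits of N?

29! = 8841761993739701954543616000000
Sum of its 31 digits: 126.

126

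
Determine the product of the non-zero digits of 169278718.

338688

1×6×9×2×7×8×7×1×8 = 338688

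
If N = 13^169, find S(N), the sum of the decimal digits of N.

13^169 = 180478943436628555303336751114405012462595328815514062867747656044277930781610134138789049399256868999679563587940457575571005022396505002166104757041282978485607382742190819719615210838573
Sum of its 189 digits: 850.

850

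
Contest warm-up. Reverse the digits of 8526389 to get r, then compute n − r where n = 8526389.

-1309869

Reverse of 8526389 is 9836258.
8526389 − 9836258 = -1309869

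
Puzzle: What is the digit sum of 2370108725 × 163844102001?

2370108725 × 163844102001 = 388328335692360058725
Sum of its 21 digits: 96.

96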